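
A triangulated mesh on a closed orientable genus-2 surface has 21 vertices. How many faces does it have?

χ = 2 − 2·2 = -2, and every face is a triangle so 3F = 2E.
V − E + F = -2 with E = 3F/2 gives 21 − (3/2 − 1)·F = -2, so F = 46 and E = 69.

46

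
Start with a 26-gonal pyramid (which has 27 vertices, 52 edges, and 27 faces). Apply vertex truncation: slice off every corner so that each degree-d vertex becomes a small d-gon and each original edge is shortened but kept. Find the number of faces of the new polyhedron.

54

Truncation replaces each original edge-end by a new vertex, so V′ = 2E = 104.
Each original edge survives, and each old vertex of degree d contributes d new edges; summing degrees gives Σd = 2E, so E′ = E + 2E = 3E = 156.
Each original face survives and each original vertex becomes one new face: F′ = F + V = 54.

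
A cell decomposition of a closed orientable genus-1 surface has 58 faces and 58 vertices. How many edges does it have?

116

For a closed orientable surface of genus 1, χ = 2 − 2·1 = 0.
E = V + F − (0) = 58 + 58 − (0) = 116.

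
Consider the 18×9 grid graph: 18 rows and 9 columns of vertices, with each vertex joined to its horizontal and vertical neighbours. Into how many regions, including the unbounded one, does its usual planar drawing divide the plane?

The grid has V = 18·9 = 162 vertices and E = 18·8 + 9·17 = 297 edges.
F = 2 − V + E = 2 − 162 + 297 = 137.

137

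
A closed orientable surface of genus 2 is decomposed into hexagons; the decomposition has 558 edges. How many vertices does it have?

370

χ = 2 − 2·2 = -2, and every face is a hexagon so 6F = 2E.
F = 2E/6 = 186. Then V = -2 + E − F = -2 + 558 − 186 = 370.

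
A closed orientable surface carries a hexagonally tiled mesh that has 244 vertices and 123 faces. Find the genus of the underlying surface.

2

Every face is a hexagon, so 2E = 6·123 = 738, giving E = 369.
χ = V − E + F = 244 − 369 + 123 = -2.
For a closed orientable surface χ = 2 − 2g, so g = (2 − (-2))/2 = 2.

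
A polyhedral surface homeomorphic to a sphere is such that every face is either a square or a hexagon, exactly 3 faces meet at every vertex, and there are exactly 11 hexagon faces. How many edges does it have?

Let x be the number of squares; then F = 11 + x.
Edge–face incidences: 2E = 6·11 + 4·x = 66 + 4x.
Every vertex has degree 3, so 3V = 2E.
Euler: V − E + F = 2 ⇒ (2E)/3 − E + (11 + x) = 2.
Multiply by 6: 2·(2E) − 3·(2E) + 6·(11 + x) = 12, i.e. 66 + 6x − (66 + 4x) = 12.
Collecting terms: 2x = 12, so x = 6.
Then 2E = 66 + 4·6 = 90, so E = 45, V = 2E/3 = 30, F = 11 + 6 = 17.

45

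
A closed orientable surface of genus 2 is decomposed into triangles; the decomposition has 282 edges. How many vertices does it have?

χ = 2 − 2·2 = -2, and every face is a triangle so 3F = 2E.
F = 2E/3 = 188. Then V = -2 + E − F = -2 + 282 − 188 = 92.

92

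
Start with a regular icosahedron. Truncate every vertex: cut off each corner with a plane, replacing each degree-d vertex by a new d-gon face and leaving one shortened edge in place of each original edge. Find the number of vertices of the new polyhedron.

60

The base solid has V = 12, E = 30, F = 20.
Truncation replaces each original edge-end by a new vertex, so V′ = 2E = 60.
Each original edge survives, and each old vertex of degree d contributes d new edges; summing degrees gives Σd = 2E, so E′ = E + 2E = 3E = 90.
Each original face survives and each original vertex becomes one new face: F′ = F + V = 32.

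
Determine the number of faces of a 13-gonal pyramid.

A pyramid on an n-gon base has one n-gon and n triangles: V = 13 + 1 = 14, E = 2·13 = 26, F = 13 + 1 = 14.
Check: V − E + F = 14 − 26 + 14 = 2.

14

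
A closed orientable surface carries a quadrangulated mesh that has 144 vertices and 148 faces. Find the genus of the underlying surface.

Every face is a square, so 2E = 4·148 = 592, giving E = 296.
χ = V − E + F = 144 − 296 + 148 = -4.
For a closed orientable surface χ = 2 − 2g, so g = (2 − (-4))/2 = 3.

3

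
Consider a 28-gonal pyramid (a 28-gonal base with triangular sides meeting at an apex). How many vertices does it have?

29

A pyramid on an n-gon base has one n-gon and n triangles: V = 28 + 1 = 29, E = 2·28 = 56, F = 28 + 1 = 29.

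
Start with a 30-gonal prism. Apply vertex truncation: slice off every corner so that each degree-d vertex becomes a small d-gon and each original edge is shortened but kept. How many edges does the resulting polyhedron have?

The base solid has V = 60, E = 90, F = 32.
Truncation replaces each original edge-end by a new vertex, so V′ = 2E = 180.
Each original edge survives, and each old vertex of degree d contributes d new edges; summing degrees gives Σd = 2E, so E′ = E + 2E = 3E = 270.
Each original face survives and each original vertex becomes one new face: F′ = F + V = 92.

270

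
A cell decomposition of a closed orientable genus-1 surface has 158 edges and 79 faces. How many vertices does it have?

79

For a closed orientable surface of genus 1, χ = 2 − 2·1 = 0.
V = 0 + E − F = 0 + 158 − 79 = 79.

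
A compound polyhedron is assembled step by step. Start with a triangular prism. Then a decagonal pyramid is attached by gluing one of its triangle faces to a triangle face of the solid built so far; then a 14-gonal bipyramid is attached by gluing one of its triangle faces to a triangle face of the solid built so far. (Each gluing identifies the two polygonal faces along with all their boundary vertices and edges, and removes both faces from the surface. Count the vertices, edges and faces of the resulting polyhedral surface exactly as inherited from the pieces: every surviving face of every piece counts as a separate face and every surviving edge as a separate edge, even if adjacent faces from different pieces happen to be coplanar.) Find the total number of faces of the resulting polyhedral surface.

40

A triangular prism: V=6, E=9, F=5.
Attach a decagonal pyramid (V=11, E=20, F=11) along a 3-gon: merge 3 vertices and 3 edges, delete both glued faces → V=14, E=26, F=14.
Attach a 14-gonal bipyramid (V=16, E=42, F=28) along a 3-gon: merge 3 vertices and 3 edges, delete both glued faces → V=27, E=65, F=40.
Check: V − E + F = 27 − 65 + 40 = 2.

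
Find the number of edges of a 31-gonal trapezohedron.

The n-trapezohedron (dual of the n-antiprism) has V = 2·31 + 2 = 64, E = 4·31 = 124, F = 2·31 = 62.

124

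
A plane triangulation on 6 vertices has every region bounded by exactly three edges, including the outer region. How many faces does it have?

In a plane triangulation 3F = 2E and V − E + F = 2, so F = 2V − 4 = 2·6 − 4 = 8.

8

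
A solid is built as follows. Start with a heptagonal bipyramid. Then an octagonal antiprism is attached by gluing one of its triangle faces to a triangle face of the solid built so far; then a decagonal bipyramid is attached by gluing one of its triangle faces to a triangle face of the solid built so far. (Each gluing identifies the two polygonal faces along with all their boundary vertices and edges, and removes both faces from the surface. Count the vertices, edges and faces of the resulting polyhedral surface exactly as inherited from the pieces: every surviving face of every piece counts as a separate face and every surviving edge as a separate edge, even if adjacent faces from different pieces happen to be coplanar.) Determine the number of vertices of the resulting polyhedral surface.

A heptagonal bipyramid: V=9, E=21, F=14.
Attach an octagonal antiprism (V=16, E=32, F=18) along a 3-gon: merge 3 vertices and 3 edges, delete both glued faces → V=22, E=50, F=30.
Attach a decagonal bipyramid (V=12, E=30, F=20) along a 3-gon: merge 3 vertices and 3 edges, delete both glued faces → V=31, E=77, F=48.
Check: V − E + F = 31 − 77 + 48 = 2.

31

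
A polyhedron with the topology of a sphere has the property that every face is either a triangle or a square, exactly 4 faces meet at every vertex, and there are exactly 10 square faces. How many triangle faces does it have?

8

Let x be the number of triangles; then F = 10 + x.
Edge–face incidences: 2E = 4·10 + 3·x = 40 + 3x.
Every vertex has degree 4, so 4V = 2E.
Euler: V − E + F = 2 ⇒ (2E)/4 − E + (10 + x) = 2.
Multiply by 8: 2·(2E) − 4·(2E) + 8·(10 + x) = 16, i.e. 80 + 8x − 2·(40 + 3x) = 16.
Collecting terms: 2x = 16, so x = 8.
Then 2E = 40 + 3·8 = 64, so E = 32, V = 2E/4 = 16, F = 10 + 8 = 18.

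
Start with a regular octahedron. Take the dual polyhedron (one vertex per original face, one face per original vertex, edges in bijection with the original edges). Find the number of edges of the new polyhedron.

The base solid has V = 6, E = 12, F = 8.
The dual swaps V and F and preserves E: V′ = F = 8, E′ = E = 12, F′ = V = 6.

12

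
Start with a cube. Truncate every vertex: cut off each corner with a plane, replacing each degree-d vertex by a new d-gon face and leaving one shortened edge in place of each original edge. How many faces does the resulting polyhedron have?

14

The base solid has V = 8, E = 12, F = 6.
Truncation replaces each original edge-end by a new vertex, so V′ = 2E = 24.
Each original edge survives, and each old vertex of degree d contributes d new edges; summing degrees gives Σd = 2E, so E′ = E + 2E = 3E = 36.
Each original face survives and each original vertex becomes one new face: F′ = F + V = 14.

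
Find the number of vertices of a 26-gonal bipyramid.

A bipyramid over an n-gon has 2n triangular faces and n + 2 vertices: V = 26 + 2 = 28, E = 3·26 = 78, F = 2·26 = 52.
Check: V − E + F = 28 − 78 + 52 = 2.

28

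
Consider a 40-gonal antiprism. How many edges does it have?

160

An antiprism on an n-gon has two n-gon caps and 2n triangles: V = 2·40 = 80, E = 4·40 = 160, F = 2·40 + 2 = 82.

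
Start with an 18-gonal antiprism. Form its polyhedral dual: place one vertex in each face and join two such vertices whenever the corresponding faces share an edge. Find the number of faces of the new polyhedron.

36

The base solid has V = 36, E = 72, F = 38.
The dual swaps V and F and preserves E: V′ = F = 38, E′ = E = 72, F′ = V = 36.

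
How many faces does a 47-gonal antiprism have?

96

An antiprism on an n-gon has two n-gon caps and 2n triangles: V = 2·47 = 94, E = 4·47 = 188, F = 2·47 + 2 = 96.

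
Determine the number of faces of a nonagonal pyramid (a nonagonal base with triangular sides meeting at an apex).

10

A pyramid on an n-gon base has one n-gon and n triangles: V = 9 + 1 = 10, E = 2·9 = 18, F = 9 + 1 = 10.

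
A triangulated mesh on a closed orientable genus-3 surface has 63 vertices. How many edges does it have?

χ = 2 − 2·3 = -4, and every face is a triangle so 3F = 2E.
V − E + F = -4 with E = 3F/2 gives 63 − (3/2 − 1)·F = -4, so F = 134 and E = 201.

201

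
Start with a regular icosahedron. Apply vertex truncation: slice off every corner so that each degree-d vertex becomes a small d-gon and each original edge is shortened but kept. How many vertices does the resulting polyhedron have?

The base solid has V = 12, E = 30, F = 20.
Truncation replaces each original edge-end by a new vertex, so V′ = 2E = 60.
Each original edge survives, and each old vertex of degree d contributes d new edges; summing degrees gives Σd = 2E, so E′ = E + 2E = 3E = 90.
Each original face survives and each original vertex becomes one new face: F′ = F + V = 32.

60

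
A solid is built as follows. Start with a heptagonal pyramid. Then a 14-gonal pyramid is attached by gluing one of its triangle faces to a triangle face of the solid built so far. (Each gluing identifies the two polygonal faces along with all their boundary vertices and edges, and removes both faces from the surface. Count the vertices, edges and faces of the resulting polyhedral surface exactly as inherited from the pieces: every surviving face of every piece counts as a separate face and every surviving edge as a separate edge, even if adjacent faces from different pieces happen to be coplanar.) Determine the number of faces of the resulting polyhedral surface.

A heptagonal pyramid: V=8, E=14, F=8.
Attach a 14-gonal pyramid (V=15, E=28, F=15) along a 3-gon: merge 3 vertices and 3 edges, delete both glued faces → V=20, E=39, F=21.
Check: V − E + F = 20 − 39 + 21 = 2.

21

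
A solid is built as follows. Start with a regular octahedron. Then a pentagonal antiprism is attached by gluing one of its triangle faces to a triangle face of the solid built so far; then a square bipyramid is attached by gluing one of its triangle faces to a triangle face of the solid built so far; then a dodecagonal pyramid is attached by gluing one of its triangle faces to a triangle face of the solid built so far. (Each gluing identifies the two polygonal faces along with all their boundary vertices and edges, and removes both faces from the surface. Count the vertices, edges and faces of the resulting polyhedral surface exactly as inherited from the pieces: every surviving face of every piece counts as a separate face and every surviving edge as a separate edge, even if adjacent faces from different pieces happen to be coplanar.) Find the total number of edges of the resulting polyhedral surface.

A regular octahedron: V=6, E=12, F=8.
Attach a pentagonal antiprism (V=10, E=20, F=12) along a 3-gon: merge 3 vertices and 3 edges, delete both glued faces → V=13, E=29, F=18.
Attach a square bipyramid (V=6, E=12, F=8) along a 3-gon: merge 3 vertices and 3 edges, delete both glued faces → V=16, E=38, F=24.
Attach a dodecagonal pyramid (V=13, E=24, F=13) along a 3-gon: merge 3 vertices and 3 edges, delete both glued faces → V=26, E=59, F=35.
Check: V − E + F = 26 − 59 + 35 = 2.

59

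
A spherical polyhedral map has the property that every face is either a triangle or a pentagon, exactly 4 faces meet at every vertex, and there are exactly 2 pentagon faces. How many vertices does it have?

Let x be the number of triangles; then F = 2 + x.
Edge–face incidences: 2E = 5·2 + 3·x = 10 + 3x.
Every vertex has degree 4, so 4V = 2E.
Euler: V − E + F = 2 ⇒ (2E)/4 − E + (2 + x) = 2.
Multiply by 8: 2·(2E) − 4·(2E) + 8·(2 + x) = 16, i.e. 16 + 8x − 2·(10 + 3x) = 16.
Collecting terms: 2x − 4 = 16, so 2x = 20, so x = 10.
Then 2E = 10 + 3·10 = 40, so E = 20, V = 2E/4 = 10, F = 2 + 10 = 12.

10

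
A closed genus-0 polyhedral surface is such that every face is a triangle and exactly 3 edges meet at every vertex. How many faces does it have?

4

Each face has 3 edges and each edge borders two faces, so 2E = 3F.
Each vertex has degree 3, so 3V = 2E and hence V = 3F/3.
Euler: V − E + F = 2 ⇒ (3F/3) − (3F/2) + F = 2.
Multiply by 6: (6 − 9 + 6)F = 12, i.e. 3F = 12.
So F = 4, E = 3·4/2 = 6, V = 3·4/3 = 4.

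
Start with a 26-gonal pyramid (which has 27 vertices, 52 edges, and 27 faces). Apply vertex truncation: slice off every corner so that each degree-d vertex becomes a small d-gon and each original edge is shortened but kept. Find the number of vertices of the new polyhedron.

Truncation replaces each original edge-end by a new vertex, so V′ = 2E = 104.
Each original edge survives, and each old vertex of degree d contributes d new edges; summing degrees gives Σd = 2E, so E′ = E + 2E = 3E = 156.
Each original face survives and each original vertex becomes one new face: F′ = F + V = 54.

104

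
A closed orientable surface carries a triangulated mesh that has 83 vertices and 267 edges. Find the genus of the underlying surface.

Every face is a triangle and each edge borders two faces, so 3F = 2·267, giving F = 178.
χ = V − E + F = 83 − 267 + 178 = -6.
For a closed orientable surface χ = 2 − 2g, so g = (2 − (-6))/2 = 4.

4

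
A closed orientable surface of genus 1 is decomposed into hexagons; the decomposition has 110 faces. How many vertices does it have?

χ = 2 − 2·1 = 0, and every face is a hexagon so 6F = 2E.
E = 6·110/2 = 330. Then V = 0 + E − F = 0 + 330 − 110 = 220.

220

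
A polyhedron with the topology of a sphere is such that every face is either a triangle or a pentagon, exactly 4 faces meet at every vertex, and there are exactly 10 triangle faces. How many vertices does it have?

Let x be the number of pentagons; then F = 10 + x.
Edge–face incidences: 2E = 3·10 + 5·x = 30 + 5x.
Every vertex has degree 4, so 4V = 2E.
Euler: V − E + F = 2 ⇒ (2E)/4 − E + (10 + x) = 2.
Multiply by 8: 2·(2E) − 4·(2E) + 8·(10 + x) = 16, i.e. 80 + 8x − 2·(30 + 5x) = 16.
Collecting terms: −2x + 20 = 16, so −2x = −4, so x = 2.
Then 2E = 30 + 5·2 = 40, so E = 20, V = 2E/4 = 10, F = 10 + 2 = 12.

10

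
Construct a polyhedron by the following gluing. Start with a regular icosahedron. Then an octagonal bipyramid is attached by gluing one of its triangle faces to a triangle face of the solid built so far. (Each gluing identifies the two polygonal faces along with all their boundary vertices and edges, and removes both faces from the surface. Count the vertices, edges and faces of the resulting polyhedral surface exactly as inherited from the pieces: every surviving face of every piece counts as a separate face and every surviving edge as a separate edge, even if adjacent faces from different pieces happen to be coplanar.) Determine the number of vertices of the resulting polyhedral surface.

A regular icosahedron: V=12, E=30, F=20.
Attach an octagonal bipyramid (V=10, E=24, F=16) along a 3-gon: merge 3 vertices and 3 edges, delete both glued faces → V=19, E=51, F=34.
Check: V − E + F = 19 − 51 + 34 = 2.

19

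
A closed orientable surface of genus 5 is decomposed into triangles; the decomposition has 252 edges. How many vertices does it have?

χ = 2 − 2·5 = -8, and every face is a triangle so 3F = 2E.
F = 2E/3 = 168. Then V = -8 + E − F = -8 + 252 − 168 = 76.

76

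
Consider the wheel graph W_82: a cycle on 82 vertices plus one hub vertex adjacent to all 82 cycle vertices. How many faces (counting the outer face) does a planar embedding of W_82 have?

W_82 has V = 82 + 1 = 83 vertices and E = 2·82 = 164 edges.
By Euler's formula F = 2 − V + E = 2 − 83 + 164 = 83.

83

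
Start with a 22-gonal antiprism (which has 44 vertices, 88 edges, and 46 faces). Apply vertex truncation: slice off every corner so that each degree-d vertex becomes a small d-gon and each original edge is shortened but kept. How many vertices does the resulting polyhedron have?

176

Truncation replaces each original edge-end by a new vertex, so V′ = 2E = 176.
Each original edge survives, and each old vertex of degree d contributes d new edges; summing degrees gives Σd = 2E, so E′ = E + 2E = 3E = 264.
Each original face survives and each original vertex becomes one new face: F′ = F + V = 90.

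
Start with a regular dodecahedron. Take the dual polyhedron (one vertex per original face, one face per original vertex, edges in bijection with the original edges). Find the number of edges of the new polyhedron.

30

The base solid has V = 20, E = 30, F = 12.
The dual swaps V and F and preserves E: V′ = F = 12, E′ = E = 30, F′ = V = 20.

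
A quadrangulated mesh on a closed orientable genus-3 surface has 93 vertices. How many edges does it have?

χ = 2 − 2·3 = -4, and every face is a square so 4F = 2E.
V − E + F = -4 with E = 4F/2 gives 93 − (4/2 − 1)·F = -4, so F = 97 and E = 194.

194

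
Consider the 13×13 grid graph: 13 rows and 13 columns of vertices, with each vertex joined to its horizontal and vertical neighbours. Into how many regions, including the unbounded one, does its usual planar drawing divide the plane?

145

The grid has V = 13·13 = 169 vertices and E = 13·12 + 13·12 = 312 edges.
F = 2 − V + E = 2 − 169 + 312 = 145.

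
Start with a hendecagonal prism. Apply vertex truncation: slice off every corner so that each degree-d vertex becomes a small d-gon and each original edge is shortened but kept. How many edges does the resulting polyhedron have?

99

The base solid has V = 22, E = 33, F = 13.
Truncation replaces each original edge-end by a new vertex, so V′ = 2E = 66.
Each original edge survives, and each old vertex of degree d contributes d new edges; summing degrees gives Σd = 2E, so E′ = E + 2E = 3E = 99.
Each original face survives and each original vertex becomes one new face: F′ = F + V = 35.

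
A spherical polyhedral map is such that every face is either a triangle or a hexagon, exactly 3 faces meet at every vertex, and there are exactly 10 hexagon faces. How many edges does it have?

36

Let x be the number of triangles; then F = 10 + x.
Edge–face incidences: 2E = 6·10 + 3·x = 60 + 3x.
Every vertex has degree 3, so 3V = 2E.
Euler: V − E + F = 2 ⇒ (2E)/3 − E + (10 + x) = 2.
Multiply by 6: 2·(2E) − 3·(2E) + 6·(10 + x) = 12, i.e. 60 + 6x − (60 + 3x) = 12.
Collecting terms: 3x = 12, so x = 4.
Then 2E = 60 + 3·4 = 72, so E = 36, V = 2E/3 = 24, F = 10 + 4 = 14.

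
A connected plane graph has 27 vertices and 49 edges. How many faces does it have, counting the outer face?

24

Euler's formula for a connected plane graph: V − E + F = 2, so F = 2 − 27 + 49 = 24.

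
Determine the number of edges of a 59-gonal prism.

177

A prism on an n-gon has two n-gon bases and n rectangular sides: V = 2·59 = 118, E = 3·59 = 177, F = 59 + 2 = 61.
Check: V − E + F = 118 − 177 + 61 = 2.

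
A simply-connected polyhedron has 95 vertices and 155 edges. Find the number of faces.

62

Here V − E + F = 2.
F = 2 − V + E = 2 − 95 + 155 = 62.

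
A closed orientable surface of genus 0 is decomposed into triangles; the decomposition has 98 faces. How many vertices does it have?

51

χ = 2 − 2·0 = 2, and every face is a triangle so 3F = 2E.
E = 3·98/2 = 147. Then V = 2 + E − F = 2 + 147 − 98 = 51.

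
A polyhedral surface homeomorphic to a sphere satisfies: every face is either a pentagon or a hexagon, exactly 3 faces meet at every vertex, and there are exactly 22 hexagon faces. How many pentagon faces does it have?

12

Let x be the number of pentagons; then F = 22 + x.
Edge–face incidences: 2E = 6·22 + 5·x = 132 + 5x.
Every vertex has degree 3, so 3V = 2E.
Euler: V − E + F = 2 ⇒ (2E)/3 − E + (22 + x) = 2.
Multiply by 6: 2·(2E) − 3·(2E) + 6·(22 + x) = 12, i.e. 132 + 6x − (132 + 5x) = 12.
Collecting terms: x = 12.
Then 2E = 132 + 5·12 = 192, so E = 96, V = 2E/3 = 64, F = 22 + 12 = 34.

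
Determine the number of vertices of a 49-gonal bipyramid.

A bipyramid over an n-gon has 2n triangular faces and n + 2 vertices: V = 49 + 2 = 51, E = 3·49 = 147, F = 2·49 = 98.

51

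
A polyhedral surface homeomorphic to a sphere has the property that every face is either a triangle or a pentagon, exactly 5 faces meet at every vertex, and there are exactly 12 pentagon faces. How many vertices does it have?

60

Let x be the number of triangles; then F = 12 + x.
Edge–face incidences: 2E = 5·12 + 3·x = 60 + 3x.
Every vertex has degree 5, so 5V = 2E.
Euler: V − E + F = 2 ⇒ (2E)/5 − E + (12 + x) = 2.
Multiply by 10: 2·(2E) − 5·(2E) + 10·(12 + x) = 20, i.e. 120 + 10x − 3·(60 + 3x) = 20.
Collecting terms: x − 60 = 20, so x = 80.
Then 2E = 60 + 3·80 = 300, so E = 150, V = 2E/5 = 60, F = 12 + 80 = 92.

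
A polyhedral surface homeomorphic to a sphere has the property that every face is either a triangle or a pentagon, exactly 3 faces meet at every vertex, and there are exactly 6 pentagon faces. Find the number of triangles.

2

Let x be the number of triangles; then F = 6 + x.
Edge–face incidences: 2E = 5·6 + 3·x = 30 + 3x.
Every vertex has degree 3, so 3V = 2E.
Euler: V − E + F = 2 ⇒ (2E)/3 − E + (6 + x) = 2.
Multiply by 6: 2·(2E) − 3·(2E) + 6·(6 + x) = 12, i.e. 36 + 6x − (30 + 3x) = 12.
Collecting terms: 3x + 6 = 12, so 3x = 6, so x = 2.
Then 2E = 30 + 3·2 = 36, so E = 18, V = 2E/3 = 12, F = 6 + 2 = 8.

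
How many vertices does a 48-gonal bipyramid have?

50

A bipyramid over an n-gon has 2n triangular faces and n + 2 vertices: V = 48 + 2 = 50, E = 3·48 = 144, F = 2·48 = 96.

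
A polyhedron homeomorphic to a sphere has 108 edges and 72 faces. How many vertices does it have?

Here V − E + F = 2.
V = 2 + E − F = 2 + 108 − 72 = 38.

38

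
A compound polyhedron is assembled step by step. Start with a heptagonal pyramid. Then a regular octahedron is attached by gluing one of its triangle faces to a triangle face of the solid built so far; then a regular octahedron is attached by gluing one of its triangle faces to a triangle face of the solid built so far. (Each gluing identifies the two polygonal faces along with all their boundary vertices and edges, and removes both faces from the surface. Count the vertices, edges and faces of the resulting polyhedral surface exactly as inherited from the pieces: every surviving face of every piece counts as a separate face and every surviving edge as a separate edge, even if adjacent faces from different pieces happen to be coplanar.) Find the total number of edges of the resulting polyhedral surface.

A heptagonal pyramid: V=8, E=14, F=8.
Attach a regular octahedron (V=6, E=12, F=8) along a 3-gon: merge 3 vertices and 3 edges, delete both glued faces → V=11, E=23, F=14.
Attach a regular octahedron (V=6, E=12, F=8) along a 3-gon: merge 3 vertices and 3 edges, delete both glued faces → V=14, E=32, F=20.
Check: V − E + F = 14 − 32 + 20 = 2.

32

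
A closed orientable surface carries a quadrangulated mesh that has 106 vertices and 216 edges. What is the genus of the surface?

Every face is a square and each edge borders two faces, so 4F = 2·216, giving F = 108.
χ = V − E + F = 106 − 216 + 108 = -2.
For a closed orientable surface χ = 2 − 2g, so g = (2 − (-2))/2 = 2.

2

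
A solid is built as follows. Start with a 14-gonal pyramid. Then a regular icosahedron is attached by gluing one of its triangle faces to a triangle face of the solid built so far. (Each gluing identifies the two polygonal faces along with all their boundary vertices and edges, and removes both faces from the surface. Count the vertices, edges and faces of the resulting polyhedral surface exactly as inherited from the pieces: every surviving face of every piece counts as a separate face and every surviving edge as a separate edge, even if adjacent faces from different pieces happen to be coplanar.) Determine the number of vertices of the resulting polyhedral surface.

A 14-gonal pyramid: V=15, E=28, F=15.
Attach a regular icosahedron (V=12, E=30, F=20) along a 3-gon: merge 3 vertices and 3 edges, delete both glued faces → V=24, E=55, F=33.
Check: V − E + F = 24 − 55 + 33 = 2.

24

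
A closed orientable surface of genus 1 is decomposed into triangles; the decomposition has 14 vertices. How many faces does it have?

χ = 2 − 2·1 = 0, and every face is a triangle so 3F = 2E.
V − E + F = 0 with E = 3F/2 gives 14 − (3/2 − 1)·F = 0, so F = 28 and E = 42.

28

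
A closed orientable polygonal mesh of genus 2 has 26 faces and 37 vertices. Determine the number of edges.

65

For a closed orientable surface of genus 2, χ = 2 − 2·2 = -2.
E = V + F − (-2) = 37 + 26 − (-2) = 65.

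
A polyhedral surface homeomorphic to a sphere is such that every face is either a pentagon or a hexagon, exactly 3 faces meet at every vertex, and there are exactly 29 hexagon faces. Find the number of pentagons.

12

Let x be the number of pentagons; then F = 29 + x.
Edge–face incidences: 2E = 6·29 + 5·x = 174 + 5x.
Every vertex has degree 3, so 3V = 2E.
Euler: V − E + F = 2 ⇒ (2E)/3 − E + (29 + x) = 2.
Multiply by 6: 2·(2E) − 3·(2E) + 6·(29 + x) = 12, i.e. 174 + 6x − (174 + 5x) = 12.
Collecting terms: x = 12.
Then 2E = 174 + 5·12 = 234, so E = 117, V = 2E/3 = 78, F = 29 + 12 = 41.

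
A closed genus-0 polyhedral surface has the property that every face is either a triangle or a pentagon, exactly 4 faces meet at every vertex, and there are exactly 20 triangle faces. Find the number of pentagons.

12

Let x be the number of pentagons; then F = 20 + x.
Edge–face incidences: 2E = 3·20 + 5·x = 60 + 5x.
Every vertex has degree 4, so 4V = 2E.
Euler: V − E + F = 2 ⇒ (2E)/4 − E + (20 + x) = 2.
Multiply by 8: 2·(2E) − 4·(2E) + 8·(20 + x) = 16, i.e. 160 + 8x − 2·(60 + 5x) = 16.
Collecting terms: −2x + 40 = 16, so −2x = −24, so x = 12.
Then 2E = 60 + 5·12 = 120, so E = 60, V = 2E/4 = 30, F = 20 + 12 = 32.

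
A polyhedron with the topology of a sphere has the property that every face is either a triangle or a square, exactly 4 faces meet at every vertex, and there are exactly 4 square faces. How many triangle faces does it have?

Let x be the number of triangles; then F = 4 + x.
Edge–face incidences: 2E = 4·4 + 3·x = 16 + 3x.
Every vertex has degree 4, so 4V = 2E.
Euler: V − E + F = 2 ⇒ (2E)/4 − E + (4 + x) = 2.
Multiply by 8: 2·(2E) − 4·(2E) + 8·(4 + x) = 16, i.e. 32 + 8x − 2·(16 + 3x) = 16.
Collecting terms: 2x = 16, so x = 8.
Then 2E = 16 + 3·8 = 40, so E = 20, V = 2E/4 = 10, F = 4 + 8 = 12.

8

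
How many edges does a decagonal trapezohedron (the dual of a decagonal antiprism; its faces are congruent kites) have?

The n-trapezohedron (dual of the n-antiprism) has V = 2·10 + 2 = 22, E = 4·10 = 40, F = 2·10 = 20.

40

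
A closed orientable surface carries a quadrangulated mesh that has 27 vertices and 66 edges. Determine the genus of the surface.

4

Every face is a square and each edge borders two faces, so 4F = 2·66, giving F = 33.
χ = V − E + F = 27 − 66 + 33 = -6.
For a closed orientable surface χ = 2 − 2g, so g = (2 − (-6))/2 = 4.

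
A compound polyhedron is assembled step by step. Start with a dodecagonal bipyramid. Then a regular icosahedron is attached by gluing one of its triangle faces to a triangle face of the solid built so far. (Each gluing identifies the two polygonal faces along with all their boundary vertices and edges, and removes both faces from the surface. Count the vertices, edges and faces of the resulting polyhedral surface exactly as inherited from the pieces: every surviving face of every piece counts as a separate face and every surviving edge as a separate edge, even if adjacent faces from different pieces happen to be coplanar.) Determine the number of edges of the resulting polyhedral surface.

63

A dodecagonal bipyramid: V=14, E=36, F=24.
Attach a regular icosahedron (V=12, E=30, F=20) along a 3-gon: merge 3 vertices and 3 edges, delete both glued faces → V=23, E=63, F=42.
Check: V − E + F = 23 − 63 + 42 = 2.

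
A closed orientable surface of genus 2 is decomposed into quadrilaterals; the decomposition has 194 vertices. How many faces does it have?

χ = 2 − 2·2 = -2, and every face is a square so 4F = 2E.
V − E + F = -2 with E = 4F/2 gives 194 − (4/2 − 1)·F = -2, so F = 196 and E = 392.

196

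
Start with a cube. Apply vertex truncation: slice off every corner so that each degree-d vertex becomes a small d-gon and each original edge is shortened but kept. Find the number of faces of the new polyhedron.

The base solid has V = 8, E = 12, F = 6.
Truncation replaces each original edge-end by a new vertex, so V′ = 2E = 24.
Each original edge survives, and each old vertex of degree d contributes d new edges; summing degrees gives Σd = 2E, so E′ = E + 2E = 3E = 36.
Each original face survives and each original vertex becomes one new face: F′ = F + V = 14.

14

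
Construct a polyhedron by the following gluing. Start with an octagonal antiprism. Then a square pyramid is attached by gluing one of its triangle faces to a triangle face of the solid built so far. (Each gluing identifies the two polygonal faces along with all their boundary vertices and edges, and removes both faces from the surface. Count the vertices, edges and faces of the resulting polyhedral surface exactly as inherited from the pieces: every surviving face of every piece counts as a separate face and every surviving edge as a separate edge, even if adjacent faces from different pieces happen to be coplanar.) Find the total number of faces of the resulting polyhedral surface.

21

An octagonal antiprism: V=16, E=32, F=18.
Attach a square pyramid (V=5, E=8, F=5) along a 3-gon: merge 3 vertices and 3 edges, delete both glued faces → V=18, E=37, F=21.
Check: V − E + F = 18 − 37 + 21 = 2.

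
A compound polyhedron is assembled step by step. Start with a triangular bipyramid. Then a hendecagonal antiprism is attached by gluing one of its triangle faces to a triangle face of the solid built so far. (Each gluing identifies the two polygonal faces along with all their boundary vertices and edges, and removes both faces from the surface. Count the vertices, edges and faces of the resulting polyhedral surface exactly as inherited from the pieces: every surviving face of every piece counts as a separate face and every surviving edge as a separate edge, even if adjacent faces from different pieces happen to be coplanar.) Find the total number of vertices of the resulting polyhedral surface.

A triangular bipyramid: V=5, E=9, F=6.
Attach a hendecagonal antiprism (V=22, E=44, F=24) along a 3-gon: merge 3 vertices and 3 edges, delete both glued faces → V=24, E=50, F=28.
Check: V − E + F = 24 − 50 + 28 = 2.

24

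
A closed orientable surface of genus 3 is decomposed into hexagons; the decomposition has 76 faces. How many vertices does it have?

χ = 2 − 2·3 = -4, and every face is a hexagon so 6F = 2E.
E = 6·76/2 = 228. Then V = -4 + E − F = -4 + 228 − 76 = 148.

148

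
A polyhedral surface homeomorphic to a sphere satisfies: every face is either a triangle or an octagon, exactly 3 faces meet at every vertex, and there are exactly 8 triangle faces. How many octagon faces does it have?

6

Let x be the number of octagons; then F = 8 + x.
Edge–face incidences: 2E = 3·8 + 8·x = 24 + 8x.
Every vertex has degree 3, so 3V = 2E.
Euler: V − E + F = 2 ⇒ (2E)/3 − E + (8 + x) = 2.
Multiply by 6: 2·(2E) − 3·(2E) + 6·(8 + x) = 12, i.e. 48 + 6x − (24 + 8x) = 12.
Collecting terms: −2x + 24 = 12, so −2x = −12, so x = 6.
Then 2E = 24 + 8·6 = 72, so E = 36, V = 2E/3 = 24, F = 8 + 6 = 14.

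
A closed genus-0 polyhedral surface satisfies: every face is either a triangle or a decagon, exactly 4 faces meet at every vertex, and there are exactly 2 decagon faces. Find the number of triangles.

Let x be the number of triangles; then F = 2 + x.
Edge–face incidences: 2E = 10·2 + 3·x = 20 + 3x.
Every vertex has degree 4, so 4V = 2E.
Euler: V − E + F = 2 ⇒ (2E)/4 − E + (2 + x) = 2.
Multiply by 8: 2·(2E) − 4·(2E) + 8·(2 + x) = 16, i.e. 16 + 8x − 2·(20 + 3x) = 16.
Collecting terms: 2x − 24 = 16, so 2x = 40, so x = 20.
Then 2E = 20 + 3·20 = 80, so E = 40, V = 2E/4 = 20, F = 2 + 20 = 22.

20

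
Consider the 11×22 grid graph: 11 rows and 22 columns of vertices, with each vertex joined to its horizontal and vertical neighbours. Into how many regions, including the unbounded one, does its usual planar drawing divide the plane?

The grid has V = 11·22 = 242 vertices and E = 11·21 + 22·10 = 451 edges.
F = 2 − V + E = 2 − 242 + 451 = 211.

211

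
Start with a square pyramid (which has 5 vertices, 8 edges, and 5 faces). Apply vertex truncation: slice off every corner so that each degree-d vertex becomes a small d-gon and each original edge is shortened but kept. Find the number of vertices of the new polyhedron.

Truncation replaces each original edge-end by a new vertex, so V′ = 2E = 16.
Each original edge survives, and each old vertex of degree d contributes d new edges; summing degrees gives Σd = 2E, so E′ = E + 2E = 3E = 24.
Each original face survives and each original vertex becomes one new face: F′ = F + V = 10.

16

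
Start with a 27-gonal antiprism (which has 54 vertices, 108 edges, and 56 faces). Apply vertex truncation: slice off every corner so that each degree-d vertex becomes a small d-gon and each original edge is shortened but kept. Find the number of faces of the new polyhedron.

110

Truncation replaces each original edge-end by a new vertex, so V′ = 2E = 216.
Each original edge survives, and each old vertex of degree d contributes d new edges; summing degrees gives Σd = 2E, so E′ = E + 2E = 3E = 324.
Each original face survives and each original vertex becomes one new face: F′ = F + V = 110.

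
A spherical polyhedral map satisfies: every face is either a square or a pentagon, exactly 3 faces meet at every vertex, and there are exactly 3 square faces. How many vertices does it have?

14

Let x be the number of pentagons; then F = 3 + x.
Edge–face incidences: 2E = 4·3 + 5·x = 12 + 5x.
Every vertex has degree 3, so 3V = 2E.
Euler: V − E + F = 2 ⇒ (2E)/3 − E + (3 + x) = 2.
Multiply by 6: 2·(2E) − 3·(2E) + 6·(3 + x) = 12, i.e. 18 + 6x − (12 + 5x) = 12.
Collecting terms: x + 6 = 12, so x = 6.
Then 2E = 12 + 5·6 = 42, so E = 21, V = 2E/3 = 14, F = 3 + 6 = 9.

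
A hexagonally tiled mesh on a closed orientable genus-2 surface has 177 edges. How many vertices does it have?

116

χ = 2 − 2·2 = -2, and every face is a hexagon so 6F = 2E.
F = 2E/6 = 59. Then V = -2 + E − F = -2 + 177 − 59 = 116.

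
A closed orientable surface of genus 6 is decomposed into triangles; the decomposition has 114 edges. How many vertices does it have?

28

χ = 2 − 2·6 = -10, and every face is a triangle so 3F = 2E.
F = 2E/3 = 76. Then V = -10 + E − F = -10 + 114 − 76 = 28.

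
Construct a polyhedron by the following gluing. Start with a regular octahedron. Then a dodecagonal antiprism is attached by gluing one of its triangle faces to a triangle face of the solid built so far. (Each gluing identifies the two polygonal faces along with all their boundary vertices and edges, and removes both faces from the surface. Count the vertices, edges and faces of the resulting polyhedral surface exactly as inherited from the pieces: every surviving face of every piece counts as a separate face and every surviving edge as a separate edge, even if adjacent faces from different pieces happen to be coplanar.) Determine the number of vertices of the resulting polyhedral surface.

A regular octahedron: V=6, E=12, F=8.
Attach a dodecagonal antiprism (V=24, E=48, F=26) along a 3-gon: merge 3 vertices and 3 edges, delete both glued faces → V=27, E=57, F=32.
Check: V − E + F = 27 − 57 + 32 = 2.

27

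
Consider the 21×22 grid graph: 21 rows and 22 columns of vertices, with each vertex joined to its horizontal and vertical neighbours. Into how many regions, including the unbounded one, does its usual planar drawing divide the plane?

The grid has V = 21·22 = 462 vertices and E = 21·21 + 22·20 = 881 edges.
F = 2 − V + E = 2 − 462 + 881 = 421.

421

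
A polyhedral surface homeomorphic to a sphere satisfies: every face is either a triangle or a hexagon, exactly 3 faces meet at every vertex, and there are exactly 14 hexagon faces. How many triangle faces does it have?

Let x be the number of triangles; then F = 14 + x.
Edge–face incidences: 2E = 6·14 + 3·x = 84 + 3x.
Every vertex has degree 3, so 3V = 2E.
Euler: V − E + F = 2 ⇒ (2E)/3 − E + (14 + x) = 2.
Multiply by 6: 2·(2E) − 3·(2E) + 6·(14 + x) = 12, i.e. 84 + 6x − (84 + 3x) = 12.
Collecting terms: 3x = 12, so x = 4.
Then 2E = 84 + 3·4 = 96, so E = 48, V = 2E/3 = 32, F = 14 + 4 = 18.

4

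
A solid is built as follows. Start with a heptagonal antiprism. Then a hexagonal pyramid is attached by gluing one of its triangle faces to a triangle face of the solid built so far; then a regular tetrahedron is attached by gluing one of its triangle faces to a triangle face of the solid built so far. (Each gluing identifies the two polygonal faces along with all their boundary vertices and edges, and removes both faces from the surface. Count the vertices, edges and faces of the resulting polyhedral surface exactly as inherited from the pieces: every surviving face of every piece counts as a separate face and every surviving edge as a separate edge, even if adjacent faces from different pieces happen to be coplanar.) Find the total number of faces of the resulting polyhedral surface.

23

A heptagonal antiprism: V=14, E=28, F=16.
Attach a hexagonal pyramid (V=7, E=12, F=7) along a 3-gon: merge 3 vertices and 3 edges, delete both glued faces → V=18, E=37, F=21.
Attach a regular tetrahedron (V=4, E=6, F=4) along a 3-gon: merge 3 vertices and 3 edges, delete both glued faces → V=19, E=40, F=23.
Check: V − E + F = 19 − 40 + 23 = 2.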